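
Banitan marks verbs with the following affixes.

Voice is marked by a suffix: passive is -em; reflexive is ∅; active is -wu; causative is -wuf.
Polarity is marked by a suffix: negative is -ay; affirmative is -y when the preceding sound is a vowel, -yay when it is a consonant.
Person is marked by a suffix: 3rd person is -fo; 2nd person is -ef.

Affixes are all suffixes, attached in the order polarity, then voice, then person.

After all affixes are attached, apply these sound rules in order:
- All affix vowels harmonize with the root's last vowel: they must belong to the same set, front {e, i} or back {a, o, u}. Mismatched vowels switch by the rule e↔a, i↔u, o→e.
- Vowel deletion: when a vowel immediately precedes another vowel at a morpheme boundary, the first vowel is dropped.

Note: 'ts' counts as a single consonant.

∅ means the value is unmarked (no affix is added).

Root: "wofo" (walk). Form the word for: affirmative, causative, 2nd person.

wofoywufaf

Attach polarity affirmative -y (after vowel 'o') → wofoy.
Attach voice causative -wuf → wofoywuf.
Attach person 2nd person -ef → wofoywufef.
Apply vowel harmony: wofoywufef → wofoywufaf.
Vowel deletion: no change.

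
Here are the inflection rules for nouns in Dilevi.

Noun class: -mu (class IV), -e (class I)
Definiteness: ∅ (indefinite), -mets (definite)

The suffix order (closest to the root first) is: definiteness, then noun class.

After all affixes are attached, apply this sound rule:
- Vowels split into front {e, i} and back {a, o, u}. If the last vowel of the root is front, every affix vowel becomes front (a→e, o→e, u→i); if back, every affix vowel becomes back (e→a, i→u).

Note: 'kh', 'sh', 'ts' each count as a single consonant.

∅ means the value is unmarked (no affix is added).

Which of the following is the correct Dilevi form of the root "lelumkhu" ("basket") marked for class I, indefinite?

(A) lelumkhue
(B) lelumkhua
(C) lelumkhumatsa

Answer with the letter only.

definiteness = indefinite: zero marking, form stays lelumkhu.
Attach noun class class I -e → lelumkhue.
Apply vowel harmony: lelumkhue → lelumkhua.
So the correct form is lelumkhua, option (B).
(C) lelumkhumatsa is wrong: it uses definite instead of indefinite for definiteness.
(A) lelumkhue is wrong: it fails to apply the sound rule(s).

B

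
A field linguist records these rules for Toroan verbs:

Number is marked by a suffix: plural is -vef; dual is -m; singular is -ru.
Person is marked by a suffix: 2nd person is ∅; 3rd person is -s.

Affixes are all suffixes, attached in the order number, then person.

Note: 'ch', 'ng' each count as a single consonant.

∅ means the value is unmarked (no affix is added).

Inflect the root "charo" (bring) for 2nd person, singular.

charoru

Attach number singular -ru → charoru.
person = 2nd person: zero marking, form stays charoru.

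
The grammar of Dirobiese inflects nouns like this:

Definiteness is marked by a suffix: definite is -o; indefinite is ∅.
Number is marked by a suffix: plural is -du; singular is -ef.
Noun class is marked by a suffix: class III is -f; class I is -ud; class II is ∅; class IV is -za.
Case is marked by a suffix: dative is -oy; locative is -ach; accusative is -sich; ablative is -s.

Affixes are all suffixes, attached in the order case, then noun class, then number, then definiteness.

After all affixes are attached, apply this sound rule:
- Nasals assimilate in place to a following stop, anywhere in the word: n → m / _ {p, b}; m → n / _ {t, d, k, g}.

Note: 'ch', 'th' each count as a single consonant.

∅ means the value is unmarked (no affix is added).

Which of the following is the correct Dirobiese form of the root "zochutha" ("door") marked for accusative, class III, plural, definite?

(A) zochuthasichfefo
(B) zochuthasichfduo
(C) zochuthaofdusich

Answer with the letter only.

Attach case accusative -sich → zochuthasich.
Attach noun class class III -f → zochuthasichf.
Attach number plural -du → zochuthasichfdu.
Attach definiteness definite -o → zochuthasichfduo.
Nasal assimilation: no change.
So the correct form is zochuthasichfduo, option (B).
(A) zochuthasichfefo is wrong: it uses singular instead of plural for number.
(C) zochuthaofdusich is wrong: it has the affixes in the wrong order.

B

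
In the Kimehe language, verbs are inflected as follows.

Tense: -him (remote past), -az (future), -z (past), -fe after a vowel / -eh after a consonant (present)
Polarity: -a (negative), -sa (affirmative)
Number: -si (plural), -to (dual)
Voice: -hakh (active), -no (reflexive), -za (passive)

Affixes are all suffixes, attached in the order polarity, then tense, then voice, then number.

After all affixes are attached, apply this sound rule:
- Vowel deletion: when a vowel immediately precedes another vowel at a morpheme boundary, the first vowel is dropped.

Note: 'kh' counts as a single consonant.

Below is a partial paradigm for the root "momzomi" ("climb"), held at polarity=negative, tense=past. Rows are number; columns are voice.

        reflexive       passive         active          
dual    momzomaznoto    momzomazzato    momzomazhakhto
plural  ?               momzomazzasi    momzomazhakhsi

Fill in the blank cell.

momzomaznosi

Attach polarity negative -a → momzomia.
Attach tense past -z → momzomiaz.
Attach voice reflexive -no → momzomiazno.
Attach number plural -si → momzomiaznosi.
Apply vowel deletion: momzomiaznosi → momzomaznosi.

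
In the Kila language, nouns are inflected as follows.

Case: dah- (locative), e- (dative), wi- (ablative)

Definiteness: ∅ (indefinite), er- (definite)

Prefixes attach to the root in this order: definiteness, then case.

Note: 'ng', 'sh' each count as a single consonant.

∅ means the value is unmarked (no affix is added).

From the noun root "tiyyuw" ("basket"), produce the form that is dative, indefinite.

etiyyuw

definiteness = indefinite: zero marking, form stays tiyyuw.
Attach case dative e- → etiyyuw.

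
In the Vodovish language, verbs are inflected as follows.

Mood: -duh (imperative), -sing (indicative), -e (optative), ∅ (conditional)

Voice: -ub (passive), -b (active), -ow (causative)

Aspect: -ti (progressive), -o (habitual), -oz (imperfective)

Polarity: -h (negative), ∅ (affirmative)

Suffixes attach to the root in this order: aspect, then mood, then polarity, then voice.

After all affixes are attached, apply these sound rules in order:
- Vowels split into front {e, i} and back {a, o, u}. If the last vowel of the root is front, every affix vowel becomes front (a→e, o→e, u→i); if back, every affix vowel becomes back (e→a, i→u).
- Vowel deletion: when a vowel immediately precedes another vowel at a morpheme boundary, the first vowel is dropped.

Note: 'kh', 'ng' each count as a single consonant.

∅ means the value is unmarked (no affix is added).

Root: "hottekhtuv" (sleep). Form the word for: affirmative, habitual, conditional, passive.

Attach aspect habitual -o → hottekhtuvo.
mood = conditional: zero marking, form stays hottekhtuvo.
polarity = affirmative: zero marking, form stays hottekhtuvo.
Attach voice passive -ub → hottekhtuvoub.
Vowel harmony: no change.
Apply vowel deletion: hottekhtuvoub → hottekhtuvub.

hottekhtuvub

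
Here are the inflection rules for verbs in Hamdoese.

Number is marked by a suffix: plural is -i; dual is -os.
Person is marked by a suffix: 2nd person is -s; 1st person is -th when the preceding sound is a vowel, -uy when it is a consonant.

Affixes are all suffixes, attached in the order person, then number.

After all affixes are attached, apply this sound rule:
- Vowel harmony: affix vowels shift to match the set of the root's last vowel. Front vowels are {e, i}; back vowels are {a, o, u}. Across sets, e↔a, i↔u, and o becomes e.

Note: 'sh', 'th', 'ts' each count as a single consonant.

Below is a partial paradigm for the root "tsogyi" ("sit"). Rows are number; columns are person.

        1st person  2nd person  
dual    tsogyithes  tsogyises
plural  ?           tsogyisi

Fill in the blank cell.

Attach person 1st person -th (after vowel 'i') → tsogyith.
Attach number plural -i → tsogyithi.
Vowel harmony: no change.

tsogyithi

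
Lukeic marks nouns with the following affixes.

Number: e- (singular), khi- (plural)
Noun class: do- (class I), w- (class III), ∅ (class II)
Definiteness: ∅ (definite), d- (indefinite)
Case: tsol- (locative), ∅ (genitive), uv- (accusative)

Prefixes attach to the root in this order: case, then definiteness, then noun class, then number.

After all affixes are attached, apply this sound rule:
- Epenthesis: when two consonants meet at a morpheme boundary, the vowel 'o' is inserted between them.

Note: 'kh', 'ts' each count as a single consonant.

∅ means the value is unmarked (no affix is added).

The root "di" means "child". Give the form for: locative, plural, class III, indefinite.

khiwodotsolodi

Attach case locative tsol- → tsoldi.
Attach definiteness indefinite d- → dtsoldi.
Attach noun class class III w- → wdtsoldi.
Attach number plural khi- → khiwdtsoldi.
Apply epenthesis: khiwdtsoldi → khiwodotsolodi.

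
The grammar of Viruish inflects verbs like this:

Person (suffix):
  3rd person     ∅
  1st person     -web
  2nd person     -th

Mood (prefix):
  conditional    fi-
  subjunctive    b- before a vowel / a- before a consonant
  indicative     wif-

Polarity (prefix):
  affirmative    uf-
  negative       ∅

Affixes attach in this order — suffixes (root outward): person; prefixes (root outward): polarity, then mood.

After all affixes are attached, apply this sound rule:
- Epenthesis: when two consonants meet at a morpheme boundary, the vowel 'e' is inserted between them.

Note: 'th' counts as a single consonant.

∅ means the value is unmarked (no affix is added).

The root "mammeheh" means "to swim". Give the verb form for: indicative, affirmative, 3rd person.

wifufemammeheh

Attach polarity affirmative uf- → ufmammeheh.
Attach mood indicative wif- → wifufmammeheh.
person = 3rd person: zero marking, form stays wifufmammeheh.
Apply epenthesis: wifufmammeheh → wifufemammeheh.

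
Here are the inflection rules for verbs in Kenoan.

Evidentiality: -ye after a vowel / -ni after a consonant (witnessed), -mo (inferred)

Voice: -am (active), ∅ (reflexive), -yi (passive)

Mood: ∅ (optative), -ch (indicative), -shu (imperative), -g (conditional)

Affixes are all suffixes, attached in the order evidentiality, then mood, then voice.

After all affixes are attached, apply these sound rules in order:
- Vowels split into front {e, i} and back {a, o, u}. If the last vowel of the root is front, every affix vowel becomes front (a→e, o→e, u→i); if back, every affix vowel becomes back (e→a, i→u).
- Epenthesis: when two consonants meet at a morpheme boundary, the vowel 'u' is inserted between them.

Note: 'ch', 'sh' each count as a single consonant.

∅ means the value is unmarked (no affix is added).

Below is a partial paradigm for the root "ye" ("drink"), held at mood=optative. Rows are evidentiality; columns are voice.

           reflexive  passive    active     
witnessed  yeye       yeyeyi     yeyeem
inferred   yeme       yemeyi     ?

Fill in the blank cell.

yemeem

Attach evidentiality inferred -mo → yemo.
mood = optative: zero marking, form stays yemo.
Attach voice active -am → yemoam.
Apply vowel harmony: yemoam → yemeem.
Epenthesis: no change.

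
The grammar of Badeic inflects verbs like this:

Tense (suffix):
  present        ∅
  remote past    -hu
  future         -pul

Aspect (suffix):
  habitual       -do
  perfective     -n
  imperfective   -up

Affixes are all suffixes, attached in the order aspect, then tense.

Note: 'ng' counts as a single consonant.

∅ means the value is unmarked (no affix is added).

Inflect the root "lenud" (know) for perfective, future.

lenudnpul

Attach aspect perfective -n → lenudn.
Attach tense future -pul → lenudnpul.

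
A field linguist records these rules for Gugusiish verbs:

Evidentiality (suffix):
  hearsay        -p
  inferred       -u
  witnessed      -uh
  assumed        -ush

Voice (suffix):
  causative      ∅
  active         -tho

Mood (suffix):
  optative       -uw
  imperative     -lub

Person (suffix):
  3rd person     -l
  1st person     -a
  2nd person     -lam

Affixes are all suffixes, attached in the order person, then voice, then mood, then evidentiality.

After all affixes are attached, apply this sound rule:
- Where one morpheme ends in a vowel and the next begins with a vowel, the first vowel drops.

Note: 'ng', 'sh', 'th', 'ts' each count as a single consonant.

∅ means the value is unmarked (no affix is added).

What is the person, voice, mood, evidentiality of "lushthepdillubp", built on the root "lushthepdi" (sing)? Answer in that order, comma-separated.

3rd person, causative, imperative, hearsay

Segment: lushthepdi-l-lub-p.
person: -l → 3rd person.
voice: ∅ → causative.
mood: -lub → imperative.
evidentiality: -p → hearsay.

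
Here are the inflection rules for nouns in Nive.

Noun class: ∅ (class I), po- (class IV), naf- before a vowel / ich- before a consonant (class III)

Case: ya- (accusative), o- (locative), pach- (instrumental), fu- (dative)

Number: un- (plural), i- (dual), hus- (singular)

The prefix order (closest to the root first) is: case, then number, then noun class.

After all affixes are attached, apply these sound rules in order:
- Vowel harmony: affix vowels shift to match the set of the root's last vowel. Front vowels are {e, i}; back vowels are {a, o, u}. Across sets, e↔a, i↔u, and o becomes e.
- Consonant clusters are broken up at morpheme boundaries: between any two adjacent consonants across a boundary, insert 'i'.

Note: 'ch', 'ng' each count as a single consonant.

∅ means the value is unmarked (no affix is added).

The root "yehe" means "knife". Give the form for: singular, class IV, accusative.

Attach case accusative ya- → yayehe.
Attach number singular hus- → husyayehe.
Attach noun class class IV po- → pohusyayehe.
Apply vowel harmony: pohusyayehe → pehisyeyehe.
Apply epenthesis: pehisyeyehe → pehisiyeyehe.

pehisiyeyehe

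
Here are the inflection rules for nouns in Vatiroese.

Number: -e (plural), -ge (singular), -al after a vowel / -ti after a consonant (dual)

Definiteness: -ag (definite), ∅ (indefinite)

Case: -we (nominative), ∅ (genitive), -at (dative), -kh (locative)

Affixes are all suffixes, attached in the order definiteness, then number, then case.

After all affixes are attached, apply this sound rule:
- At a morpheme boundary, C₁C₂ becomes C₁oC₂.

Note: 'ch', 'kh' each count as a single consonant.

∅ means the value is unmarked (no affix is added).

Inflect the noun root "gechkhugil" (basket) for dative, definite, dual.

gechkhugilagotiat

Attach definiteness definite -ag → gechkhugilag.
Attach number dual -ti (after consonant 'g') → gechkhugilagti.
Attach case dative -at → gechkhugilagtiat.
Apply epenthesis: gechkhugilagtiat → gechkhugilagotiat.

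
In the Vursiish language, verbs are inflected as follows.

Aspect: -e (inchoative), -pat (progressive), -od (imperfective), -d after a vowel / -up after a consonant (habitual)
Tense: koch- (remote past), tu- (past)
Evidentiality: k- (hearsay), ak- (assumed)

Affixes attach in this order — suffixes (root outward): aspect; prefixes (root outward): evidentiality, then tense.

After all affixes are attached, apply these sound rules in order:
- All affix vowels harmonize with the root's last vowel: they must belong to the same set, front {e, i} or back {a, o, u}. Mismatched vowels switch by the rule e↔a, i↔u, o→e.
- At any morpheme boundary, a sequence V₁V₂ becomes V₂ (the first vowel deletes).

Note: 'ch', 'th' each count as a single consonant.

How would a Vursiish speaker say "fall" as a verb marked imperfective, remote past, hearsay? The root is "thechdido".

kochkthechdidod

Attach aspect imperfective -od → thechdidood.
Attach evidentiality hearsay k- → kthechdidood.
Attach tense remote past koch- → kochkthechdidood.
Vowel harmony: no change.
Apply vowel deletion: kochkthechdidood → kochkthechdidod.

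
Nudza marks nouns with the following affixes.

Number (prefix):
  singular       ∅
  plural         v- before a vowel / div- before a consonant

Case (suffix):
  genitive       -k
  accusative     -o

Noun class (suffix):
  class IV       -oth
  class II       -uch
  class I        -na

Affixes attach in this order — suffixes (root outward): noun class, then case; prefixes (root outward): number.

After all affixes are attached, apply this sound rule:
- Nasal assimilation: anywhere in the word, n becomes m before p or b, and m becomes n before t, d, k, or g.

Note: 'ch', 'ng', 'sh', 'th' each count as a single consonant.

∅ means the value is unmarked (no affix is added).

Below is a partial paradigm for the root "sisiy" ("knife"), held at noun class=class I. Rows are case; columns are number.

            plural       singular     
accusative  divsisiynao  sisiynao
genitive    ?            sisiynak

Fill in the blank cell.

Attach number plural div- (before consonant 's') → divsisiy.
Attach noun class class I -na → divsisiyna.
Attach case genitive -k → divsisiynak.
Nasal assimilation: no change.

divsisiynak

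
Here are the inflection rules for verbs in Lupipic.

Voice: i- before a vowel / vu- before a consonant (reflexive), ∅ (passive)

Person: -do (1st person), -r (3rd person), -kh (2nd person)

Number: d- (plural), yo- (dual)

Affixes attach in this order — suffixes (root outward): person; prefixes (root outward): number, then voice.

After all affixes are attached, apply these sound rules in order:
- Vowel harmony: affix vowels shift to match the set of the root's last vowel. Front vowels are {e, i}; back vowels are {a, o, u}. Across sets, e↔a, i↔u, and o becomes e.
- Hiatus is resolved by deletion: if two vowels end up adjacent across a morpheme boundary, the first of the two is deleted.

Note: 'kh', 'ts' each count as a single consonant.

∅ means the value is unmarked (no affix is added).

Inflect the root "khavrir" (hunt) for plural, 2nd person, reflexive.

vidkhavrirkh

Attach number plural d- → dkhavrir.
Attach person 2nd person -kh → dkhavrirkh.
Attach voice reflexive vu- (before consonant 'd') → vudkhavrirkh.
Apply vowel harmony: vudkhavrirkh → vidkhavrirkh.
Vowel deletion: no change.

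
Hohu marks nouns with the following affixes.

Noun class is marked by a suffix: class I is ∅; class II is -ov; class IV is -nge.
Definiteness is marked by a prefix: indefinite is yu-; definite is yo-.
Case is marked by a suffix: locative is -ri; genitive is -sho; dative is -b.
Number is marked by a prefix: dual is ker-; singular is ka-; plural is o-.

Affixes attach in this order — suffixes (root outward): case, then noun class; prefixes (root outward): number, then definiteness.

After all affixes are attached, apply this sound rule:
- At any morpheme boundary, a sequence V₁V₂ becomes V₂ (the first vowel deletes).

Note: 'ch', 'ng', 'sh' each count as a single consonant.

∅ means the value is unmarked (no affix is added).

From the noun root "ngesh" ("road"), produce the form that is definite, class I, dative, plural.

Attach number plural o- → ongesh.
Attach case dative -b → ongeshb.
Attach definiteness definite yo- → yoongeshb.
noun class = class I: zero marking, form stays yoongeshb.
Apply vowel deletion: yoongeshb → yongeshb.

yongeshb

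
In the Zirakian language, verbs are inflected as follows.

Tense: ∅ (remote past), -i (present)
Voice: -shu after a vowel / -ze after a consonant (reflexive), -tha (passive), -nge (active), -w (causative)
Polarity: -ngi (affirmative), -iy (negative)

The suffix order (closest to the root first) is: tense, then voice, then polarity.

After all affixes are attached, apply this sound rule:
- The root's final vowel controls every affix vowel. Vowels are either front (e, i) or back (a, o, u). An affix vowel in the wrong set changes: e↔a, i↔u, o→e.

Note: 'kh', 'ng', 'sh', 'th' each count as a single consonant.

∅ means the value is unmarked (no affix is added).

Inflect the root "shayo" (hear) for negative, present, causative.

shayouwuy

Attach tense present -i → shayoi.
Attach voice causative -w → shayoiw.
Attach polarity negative -iy → shayoiwiy.
Apply vowel harmony: shayoiwiy → shayouwuy.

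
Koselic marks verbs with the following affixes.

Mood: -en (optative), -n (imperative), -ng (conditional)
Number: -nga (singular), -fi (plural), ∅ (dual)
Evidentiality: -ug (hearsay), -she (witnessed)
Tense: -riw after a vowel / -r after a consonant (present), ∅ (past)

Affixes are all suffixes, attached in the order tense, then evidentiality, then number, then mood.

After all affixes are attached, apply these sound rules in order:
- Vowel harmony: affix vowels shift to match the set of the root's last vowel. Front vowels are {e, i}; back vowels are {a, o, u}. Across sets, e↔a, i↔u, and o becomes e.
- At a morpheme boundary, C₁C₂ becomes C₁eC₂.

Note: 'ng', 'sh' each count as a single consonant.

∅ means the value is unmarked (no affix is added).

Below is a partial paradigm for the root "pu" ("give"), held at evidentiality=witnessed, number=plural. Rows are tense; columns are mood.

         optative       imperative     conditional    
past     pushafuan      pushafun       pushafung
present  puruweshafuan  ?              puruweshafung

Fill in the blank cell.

Attach tense present -riw (after vowel 'u') → puriw.
Attach evidentiality witnessed -she → puriwshe.
Attach number plural -fi → puriwshefi.
Attach mood imperative -n → puriwshefin.
Apply vowel harmony: puriwshefin → puruwshafun.
Apply epenthesis: puruwshafun → puruweshafun.

puruweshafun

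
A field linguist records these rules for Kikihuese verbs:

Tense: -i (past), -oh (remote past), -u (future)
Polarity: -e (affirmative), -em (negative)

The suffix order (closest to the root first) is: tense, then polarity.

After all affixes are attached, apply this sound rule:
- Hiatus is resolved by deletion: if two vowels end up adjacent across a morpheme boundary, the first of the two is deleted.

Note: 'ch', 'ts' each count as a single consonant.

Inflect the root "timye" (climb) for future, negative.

timyem

Attach tense future -u → timyeu.
Attach polarity negative -em → timyeuem.
Apply vowel deletion: timyeuem → timyem.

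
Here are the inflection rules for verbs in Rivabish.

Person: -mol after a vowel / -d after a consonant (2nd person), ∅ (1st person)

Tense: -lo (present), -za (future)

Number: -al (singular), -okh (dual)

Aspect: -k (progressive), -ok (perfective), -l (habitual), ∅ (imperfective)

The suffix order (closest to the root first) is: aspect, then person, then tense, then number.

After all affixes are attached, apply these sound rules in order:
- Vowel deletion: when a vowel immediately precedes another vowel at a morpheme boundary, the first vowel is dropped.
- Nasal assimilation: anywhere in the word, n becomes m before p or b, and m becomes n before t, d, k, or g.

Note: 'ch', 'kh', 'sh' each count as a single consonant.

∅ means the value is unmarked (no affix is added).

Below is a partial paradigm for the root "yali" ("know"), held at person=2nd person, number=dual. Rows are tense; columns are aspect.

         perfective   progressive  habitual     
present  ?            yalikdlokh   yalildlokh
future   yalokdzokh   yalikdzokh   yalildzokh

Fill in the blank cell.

yalokdlokh

Attach aspect perfective -ok → yaliok.
Attach person 2nd person -d (after consonant 'k') → yaliokd.
Attach tense present -lo → yaliokdlo.
Attach number dual -okh → yaliokdlookh.
Apply vowel deletion: yaliokdlookh → yalokdlokh.
Nasal assimilation: no change.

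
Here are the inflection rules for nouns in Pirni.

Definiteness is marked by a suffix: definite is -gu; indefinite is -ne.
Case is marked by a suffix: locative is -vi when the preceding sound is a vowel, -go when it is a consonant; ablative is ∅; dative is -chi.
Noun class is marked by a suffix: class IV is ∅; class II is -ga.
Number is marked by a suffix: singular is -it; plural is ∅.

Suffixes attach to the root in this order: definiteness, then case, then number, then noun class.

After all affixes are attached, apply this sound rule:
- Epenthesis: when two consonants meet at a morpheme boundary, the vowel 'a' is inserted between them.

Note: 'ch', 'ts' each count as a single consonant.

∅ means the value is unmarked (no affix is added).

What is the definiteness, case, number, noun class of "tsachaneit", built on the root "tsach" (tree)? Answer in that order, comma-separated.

Segment: tsach-ne-it.
definiteness: -ne → indefinite.
case: ∅ → ablative.
number: -it → singular.
noun class: ∅ → class IV.

indefinite, ablative, singular, class IV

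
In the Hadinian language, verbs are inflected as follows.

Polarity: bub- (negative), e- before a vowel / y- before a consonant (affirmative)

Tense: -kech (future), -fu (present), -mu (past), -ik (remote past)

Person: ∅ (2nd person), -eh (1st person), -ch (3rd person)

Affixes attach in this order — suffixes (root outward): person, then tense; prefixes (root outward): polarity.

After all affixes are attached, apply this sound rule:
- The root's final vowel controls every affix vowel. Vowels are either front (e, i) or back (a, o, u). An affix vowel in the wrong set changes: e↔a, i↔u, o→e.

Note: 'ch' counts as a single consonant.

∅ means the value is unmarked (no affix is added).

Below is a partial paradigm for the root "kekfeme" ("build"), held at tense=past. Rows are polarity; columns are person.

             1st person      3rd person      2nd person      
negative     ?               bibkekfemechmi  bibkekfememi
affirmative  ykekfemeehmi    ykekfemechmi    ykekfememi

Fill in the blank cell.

Attach polarity negative bub- → bubkekfeme.
Attach person 1st person -eh → bubkekfemeeh.
Attach tense past -mu → bubkekfemeehmu.
Apply vowel harmony: bubkekfemeehmu → bibkekfemeehmi.

bibkekfemeehmi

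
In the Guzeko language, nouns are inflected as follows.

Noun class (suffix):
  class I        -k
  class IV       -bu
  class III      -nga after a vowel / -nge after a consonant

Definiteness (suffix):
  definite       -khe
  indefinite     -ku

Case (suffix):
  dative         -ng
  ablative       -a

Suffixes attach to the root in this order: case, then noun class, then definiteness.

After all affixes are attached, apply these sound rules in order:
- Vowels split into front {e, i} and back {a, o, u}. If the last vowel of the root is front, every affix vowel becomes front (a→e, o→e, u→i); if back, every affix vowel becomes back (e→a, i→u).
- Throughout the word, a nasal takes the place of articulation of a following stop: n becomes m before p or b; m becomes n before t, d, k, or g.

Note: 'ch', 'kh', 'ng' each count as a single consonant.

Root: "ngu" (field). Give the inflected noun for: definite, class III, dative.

ngungngakha

Attach case dative -ng → ngung.
Attach noun class class III -nge (after consonant 'ng') → ngungnge.
Attach definiteness definite -khe → ngungngekhe.
Apply vowel harmony: ngungngekhe → ngungngakha.
Nasal assimilation: no change.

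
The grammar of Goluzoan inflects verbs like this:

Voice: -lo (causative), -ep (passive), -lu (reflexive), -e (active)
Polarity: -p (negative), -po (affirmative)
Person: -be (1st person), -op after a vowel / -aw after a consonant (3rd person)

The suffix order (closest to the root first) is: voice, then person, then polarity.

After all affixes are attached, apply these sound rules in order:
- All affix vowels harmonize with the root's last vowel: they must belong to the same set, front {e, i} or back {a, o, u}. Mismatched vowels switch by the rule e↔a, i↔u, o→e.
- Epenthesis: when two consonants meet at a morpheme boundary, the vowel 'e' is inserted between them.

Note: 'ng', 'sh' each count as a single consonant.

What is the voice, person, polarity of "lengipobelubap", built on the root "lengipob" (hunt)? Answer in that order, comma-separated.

reflexive, 1st person, negative

Segment: lengipob-lu-be-p.
voice: -lu → reflexive.
person: -be → 1st person.
polarity: -p → negative.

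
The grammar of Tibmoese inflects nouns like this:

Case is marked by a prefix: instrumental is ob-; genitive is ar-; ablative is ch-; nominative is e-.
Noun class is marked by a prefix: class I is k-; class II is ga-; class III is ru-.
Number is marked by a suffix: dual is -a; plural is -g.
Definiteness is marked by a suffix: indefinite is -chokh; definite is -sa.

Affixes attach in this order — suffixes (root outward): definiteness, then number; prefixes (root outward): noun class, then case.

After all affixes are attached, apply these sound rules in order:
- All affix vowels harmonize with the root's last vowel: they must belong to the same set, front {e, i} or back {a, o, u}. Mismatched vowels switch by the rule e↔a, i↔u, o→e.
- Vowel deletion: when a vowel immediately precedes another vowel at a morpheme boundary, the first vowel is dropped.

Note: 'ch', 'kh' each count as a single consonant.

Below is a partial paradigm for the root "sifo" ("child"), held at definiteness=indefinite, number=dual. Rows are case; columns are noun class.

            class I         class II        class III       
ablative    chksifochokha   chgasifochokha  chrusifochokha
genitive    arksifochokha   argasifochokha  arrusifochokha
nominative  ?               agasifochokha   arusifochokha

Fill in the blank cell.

aksifochokha

Attach definiteness indefinite -chokh → sifochokh.
Attach noun class class I k- → ksifochokh.
Attach number dual -a → ksifochokha.
Attach case nominative e- → eksifochokha.
Apply vowel harmony: eksifochokha → aksifochokha.
Vowel deletion: no change.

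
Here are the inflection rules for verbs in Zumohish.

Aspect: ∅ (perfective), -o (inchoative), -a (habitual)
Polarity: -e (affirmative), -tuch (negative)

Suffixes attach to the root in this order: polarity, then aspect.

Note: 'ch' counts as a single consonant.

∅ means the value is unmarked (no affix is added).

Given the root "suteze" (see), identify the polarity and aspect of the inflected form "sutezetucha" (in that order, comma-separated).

negative, habitual

Segment: suteze-tuch-a.
polarity: -tuch → negative.
aspect: -a → habitual.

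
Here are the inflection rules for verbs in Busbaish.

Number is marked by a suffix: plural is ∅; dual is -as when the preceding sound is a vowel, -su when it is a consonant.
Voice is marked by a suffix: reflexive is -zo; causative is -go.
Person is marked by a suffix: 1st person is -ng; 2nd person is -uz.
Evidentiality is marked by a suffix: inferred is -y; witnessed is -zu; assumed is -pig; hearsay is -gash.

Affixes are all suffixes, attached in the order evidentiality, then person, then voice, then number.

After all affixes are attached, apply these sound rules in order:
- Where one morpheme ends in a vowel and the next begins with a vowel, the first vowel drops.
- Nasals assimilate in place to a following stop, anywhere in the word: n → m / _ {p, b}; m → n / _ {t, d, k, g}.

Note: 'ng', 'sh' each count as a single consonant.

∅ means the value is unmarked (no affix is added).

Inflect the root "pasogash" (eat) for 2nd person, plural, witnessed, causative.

Attach evidentiality witnessed -zu → pasogashzu.
Attach person 2nd person -uz → pasogashzuuz.
Attach voice causative -go → pasogashzuuzgo.
number = plural: zero marking, form stays pasogashzuuzgo.
Apply vowel deletion: pasogashzuuzgo → pasogashzuzgo.
Nasal assimilation: no change.

pasogashzuzgo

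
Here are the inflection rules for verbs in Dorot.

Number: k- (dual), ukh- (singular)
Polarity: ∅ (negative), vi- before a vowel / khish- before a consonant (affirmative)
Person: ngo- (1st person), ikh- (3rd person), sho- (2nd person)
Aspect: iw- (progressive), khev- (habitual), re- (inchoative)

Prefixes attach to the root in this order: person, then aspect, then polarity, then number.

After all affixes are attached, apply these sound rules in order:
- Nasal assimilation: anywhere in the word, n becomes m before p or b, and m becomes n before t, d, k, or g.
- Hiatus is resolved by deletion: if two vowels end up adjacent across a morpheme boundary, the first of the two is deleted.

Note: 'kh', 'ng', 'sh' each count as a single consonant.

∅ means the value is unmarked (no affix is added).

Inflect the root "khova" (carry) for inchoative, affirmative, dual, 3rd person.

Attach person 3rd person ikh- → ikhkhova.
Attach aspect inchoative re- → reikhkhova.
Attach polarity affirmative khish- (before consonant 'r') → khishreikhkhova.
Attach number dual k- → kkhishreikhkhova.
Nasal assimilation: no change.
Apply vowel deletion: kkhishreikhkhova → kkhishrikhkhova.

kkhishrikhkhova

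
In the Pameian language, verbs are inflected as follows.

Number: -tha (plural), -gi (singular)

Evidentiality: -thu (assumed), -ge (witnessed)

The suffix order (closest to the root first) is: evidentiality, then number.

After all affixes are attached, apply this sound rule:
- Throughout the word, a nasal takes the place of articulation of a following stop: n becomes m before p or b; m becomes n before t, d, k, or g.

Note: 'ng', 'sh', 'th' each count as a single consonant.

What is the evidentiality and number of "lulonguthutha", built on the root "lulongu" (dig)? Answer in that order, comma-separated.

assumed, plural

Segment: lulongu-thu-tha.
evidentiality: -thu → assumed.
number: -tha → plural.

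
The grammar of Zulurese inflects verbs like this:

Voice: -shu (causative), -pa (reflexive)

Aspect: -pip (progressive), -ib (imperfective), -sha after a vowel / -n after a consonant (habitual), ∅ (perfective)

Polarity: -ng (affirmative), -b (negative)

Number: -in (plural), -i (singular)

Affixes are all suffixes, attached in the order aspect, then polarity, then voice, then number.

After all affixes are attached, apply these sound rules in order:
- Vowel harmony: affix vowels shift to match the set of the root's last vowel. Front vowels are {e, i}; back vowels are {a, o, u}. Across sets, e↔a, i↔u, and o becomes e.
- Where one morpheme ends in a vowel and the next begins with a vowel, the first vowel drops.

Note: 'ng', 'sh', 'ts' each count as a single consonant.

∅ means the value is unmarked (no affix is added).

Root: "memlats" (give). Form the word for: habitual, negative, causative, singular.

memlatsnbshu

Attach aspect habitual -n (after consonant 'ts') → memlatsn.
Attach polarity negative -b → memlatsnb.
Attach voice causative -shu → memlatsnbshu.
Attach number singular -i → memlatsnbshui.
Apply vowel harmony: memlatsnbshui → memlatsnbshuu.
Apply vowel deletion: memlatsnbshuu → memlatsnbshu.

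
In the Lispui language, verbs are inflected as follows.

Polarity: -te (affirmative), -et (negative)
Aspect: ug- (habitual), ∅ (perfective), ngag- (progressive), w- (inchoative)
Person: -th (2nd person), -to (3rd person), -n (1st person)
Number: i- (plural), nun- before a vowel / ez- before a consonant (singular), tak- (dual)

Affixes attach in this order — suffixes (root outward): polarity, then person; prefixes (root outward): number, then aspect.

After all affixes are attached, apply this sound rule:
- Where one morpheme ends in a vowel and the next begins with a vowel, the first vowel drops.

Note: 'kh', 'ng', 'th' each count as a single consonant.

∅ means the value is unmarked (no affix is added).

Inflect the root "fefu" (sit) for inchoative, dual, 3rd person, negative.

Attach polarity negative -et → fefuet.
Attach number dual tak- → takfefuet.
Attach person 3rd person -to → takfefuetto.
Attach aspect inchoative w- → wtakfefuetto.
Apply vowel deletion: wtakfefuetto → wtakfefetto.

wtakfefetto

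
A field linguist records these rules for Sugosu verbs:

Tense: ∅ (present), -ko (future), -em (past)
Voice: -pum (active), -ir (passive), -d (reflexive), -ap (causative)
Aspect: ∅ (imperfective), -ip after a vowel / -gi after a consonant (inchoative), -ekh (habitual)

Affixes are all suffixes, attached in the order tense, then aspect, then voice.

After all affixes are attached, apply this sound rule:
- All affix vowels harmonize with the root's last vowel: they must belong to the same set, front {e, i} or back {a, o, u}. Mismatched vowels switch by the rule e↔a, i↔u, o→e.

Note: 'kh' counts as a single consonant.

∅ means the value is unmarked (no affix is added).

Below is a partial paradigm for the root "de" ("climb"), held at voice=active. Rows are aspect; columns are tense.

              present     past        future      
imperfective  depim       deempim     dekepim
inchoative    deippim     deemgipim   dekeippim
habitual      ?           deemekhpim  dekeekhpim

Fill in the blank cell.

deekhpim

tense = present: zero marking, form stays de.
Attach aspect habitual -ekh → deekh.
Attach voice active -pum → deekhpum.
Apply vowel harmony: deekhpum → deekhpim.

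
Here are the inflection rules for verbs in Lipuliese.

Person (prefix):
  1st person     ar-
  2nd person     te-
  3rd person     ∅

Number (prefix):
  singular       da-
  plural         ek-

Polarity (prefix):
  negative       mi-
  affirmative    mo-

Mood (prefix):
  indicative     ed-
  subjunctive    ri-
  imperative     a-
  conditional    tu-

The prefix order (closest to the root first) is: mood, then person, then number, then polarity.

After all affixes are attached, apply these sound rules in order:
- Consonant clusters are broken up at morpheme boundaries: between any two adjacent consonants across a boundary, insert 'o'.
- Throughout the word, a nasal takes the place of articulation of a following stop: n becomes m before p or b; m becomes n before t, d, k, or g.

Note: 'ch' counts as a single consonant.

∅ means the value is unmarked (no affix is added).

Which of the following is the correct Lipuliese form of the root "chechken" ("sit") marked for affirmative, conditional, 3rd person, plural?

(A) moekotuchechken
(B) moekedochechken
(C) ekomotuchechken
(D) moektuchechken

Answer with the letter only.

A

Attach mood conditional tu- → tuchechken.
person = 3rd person: zero marking, form stays tuchechken.
Attach number plural ek- → ektuchechken.
Attach polarity affirmative mo- → moektuchechken.
Apply epenthesis: moektuchechken → moekotuchechken.
Nasal assimilation: no change.
So the correct form is moekotuchechken, option (A).
(B) moekedochechken is wrong: it uses indicative instead of conditional for mood.
(C) ekomotuchechken is wrong: it has the affixes in the wrong order.
(D) moektuchechken is wrong: it fails to apply the sound rule(s).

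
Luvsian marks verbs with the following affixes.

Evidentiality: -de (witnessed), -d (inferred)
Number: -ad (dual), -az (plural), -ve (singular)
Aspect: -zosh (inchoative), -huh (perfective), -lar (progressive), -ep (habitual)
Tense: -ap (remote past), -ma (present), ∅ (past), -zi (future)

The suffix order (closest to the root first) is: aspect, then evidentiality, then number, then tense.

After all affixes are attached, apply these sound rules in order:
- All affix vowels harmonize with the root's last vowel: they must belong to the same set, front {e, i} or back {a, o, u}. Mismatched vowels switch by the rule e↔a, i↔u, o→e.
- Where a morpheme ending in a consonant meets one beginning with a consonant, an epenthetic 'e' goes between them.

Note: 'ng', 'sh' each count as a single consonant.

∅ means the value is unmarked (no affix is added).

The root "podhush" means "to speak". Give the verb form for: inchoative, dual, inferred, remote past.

podhushezoshedadap

Attach aspect inchoative -zosh → podhushzosh.
Attach evidentiality inferred -d → podhushzoshd.
Attach number dual -ad → podhushzoshdad.
Attach tense remote past -ap → podhushzoshdadap.
Vowel harmony: no change.
Apply epenthesis: podhushzoshdadap → podhushezoshedadap.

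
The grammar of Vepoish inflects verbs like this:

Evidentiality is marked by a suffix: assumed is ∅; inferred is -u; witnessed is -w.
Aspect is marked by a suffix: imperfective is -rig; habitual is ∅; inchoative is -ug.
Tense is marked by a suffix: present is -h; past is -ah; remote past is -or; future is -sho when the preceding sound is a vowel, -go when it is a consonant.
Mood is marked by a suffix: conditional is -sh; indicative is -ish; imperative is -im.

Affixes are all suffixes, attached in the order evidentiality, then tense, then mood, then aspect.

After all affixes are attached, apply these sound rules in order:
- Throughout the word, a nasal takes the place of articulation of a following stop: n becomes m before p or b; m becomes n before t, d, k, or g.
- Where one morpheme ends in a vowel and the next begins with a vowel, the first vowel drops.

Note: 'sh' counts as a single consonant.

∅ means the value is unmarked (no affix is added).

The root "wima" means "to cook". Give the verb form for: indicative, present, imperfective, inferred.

Attach evidentiality inferred -u → wimau.
Attach tense present -h → wimauh.
Attach mood indicative -ish → wimauhish.
Attach aspect imperfective -rig → wimauhishrig.
Nasal assimilation: no change.
Apply vowel deletion: wimauhishrig → wimuhishrig.

wimuhishrig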